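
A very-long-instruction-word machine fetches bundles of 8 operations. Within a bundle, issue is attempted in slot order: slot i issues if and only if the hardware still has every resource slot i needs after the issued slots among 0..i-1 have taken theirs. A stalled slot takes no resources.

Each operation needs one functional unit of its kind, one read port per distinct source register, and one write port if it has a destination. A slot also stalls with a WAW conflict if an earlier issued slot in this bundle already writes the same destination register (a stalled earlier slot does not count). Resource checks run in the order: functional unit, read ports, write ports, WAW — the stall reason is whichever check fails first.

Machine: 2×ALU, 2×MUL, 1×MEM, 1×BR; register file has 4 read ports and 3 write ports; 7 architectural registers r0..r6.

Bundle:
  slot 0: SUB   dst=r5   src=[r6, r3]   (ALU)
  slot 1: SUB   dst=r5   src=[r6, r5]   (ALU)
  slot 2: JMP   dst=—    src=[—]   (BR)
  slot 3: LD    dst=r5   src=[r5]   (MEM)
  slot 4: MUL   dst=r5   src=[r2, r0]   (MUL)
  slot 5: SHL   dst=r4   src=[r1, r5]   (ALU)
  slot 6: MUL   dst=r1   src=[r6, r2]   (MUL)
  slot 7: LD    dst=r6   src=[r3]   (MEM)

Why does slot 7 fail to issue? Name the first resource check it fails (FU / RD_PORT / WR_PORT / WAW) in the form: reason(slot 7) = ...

reason(slot 7) = RD_PORT

(0) want 1×ALU +2rd +1wr — yes → AL1|MU2|ME1|BR1|rd2|wr2
(1) want 1×ALU +2rd +1wr — WAW → AL1|MU2|ME1|BR1|rd2|wr2
(2) want 1×BR +0rd +0wr — yes → AL1|MU2|ME1|BR0|rd2|wr2
(3) want 1×MEM +1rd +1wr — WAW → AL1|MU2|ME1|BR0|rd2|wr2
(4) want 1×MUL +2rd +1wr — WAW → AL1|MU2|ME1|BR0|rd2|wr2
(5) want 1×ALU +2rd +1wr — yes → AL0|MU2|ME1|BR0|rd0|wr1
(6) want 1×MUL +2rd +1wr — RD_PORT → AL0|MU2|ME1|BR0|rd0|wr1
(7) want 1×MEM +1rd +1wr — RD_PORT → AL0|MU2|ME1|BR0|rd0|wr1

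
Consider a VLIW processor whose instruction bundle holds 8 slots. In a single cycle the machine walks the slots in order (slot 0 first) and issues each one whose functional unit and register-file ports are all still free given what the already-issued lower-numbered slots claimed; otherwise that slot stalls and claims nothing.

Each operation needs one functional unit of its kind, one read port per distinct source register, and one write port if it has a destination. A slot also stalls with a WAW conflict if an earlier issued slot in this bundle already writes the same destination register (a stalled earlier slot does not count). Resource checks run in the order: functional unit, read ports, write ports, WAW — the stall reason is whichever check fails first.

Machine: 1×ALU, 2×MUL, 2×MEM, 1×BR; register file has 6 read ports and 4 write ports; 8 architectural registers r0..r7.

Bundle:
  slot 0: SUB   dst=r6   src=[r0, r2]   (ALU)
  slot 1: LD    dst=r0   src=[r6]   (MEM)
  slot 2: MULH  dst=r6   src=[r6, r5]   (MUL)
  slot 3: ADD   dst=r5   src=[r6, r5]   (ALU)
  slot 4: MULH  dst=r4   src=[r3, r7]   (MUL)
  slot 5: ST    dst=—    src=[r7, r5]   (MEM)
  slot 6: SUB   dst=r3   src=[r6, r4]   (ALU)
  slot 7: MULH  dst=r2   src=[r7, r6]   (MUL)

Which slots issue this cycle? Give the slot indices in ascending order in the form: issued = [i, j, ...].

issued = [0, 1, 4]

[0] ALU needs rd=2 wr=1: ok; after: ALU=0 MUL=2 MEM=2 BR=1, R=4, W=3
[1] MEM needs rd=1 wr=1: ok; after: ALU=0 MUL=2 MEM=1 BR=1, R=3, W=2
[2] MUL needs rd=2 wr=1: WAW; after: ALU=0 MUL=2 MEM=1 BR=1, R=3, W=2
[3] ALU needs rd=2 wr=1: FU; after: ALU=0 MUL=2 MEM=1 BR=1, R=3, W=2
[4] MUL needs rd=2 wr=1: ok; after: ALU=0 MUL=1 MEM=1 BR=1, R=1, W=1
[5] MEM needs rd=2 wr=0: RD_PORT; after: ALU=0 MUL=1 MEM=1 BR=1, R=1, W=1
[6] ALU needs rd=2 wr=1: FU; after: ALU=0 MUL=1 MEM=1 BR=1, R=1, W=1
[7] MUL needs rd=2 wr=1: RD_PORT; after: ALU=0 MUL=1 MEM=1 BR=1, R=1, W=1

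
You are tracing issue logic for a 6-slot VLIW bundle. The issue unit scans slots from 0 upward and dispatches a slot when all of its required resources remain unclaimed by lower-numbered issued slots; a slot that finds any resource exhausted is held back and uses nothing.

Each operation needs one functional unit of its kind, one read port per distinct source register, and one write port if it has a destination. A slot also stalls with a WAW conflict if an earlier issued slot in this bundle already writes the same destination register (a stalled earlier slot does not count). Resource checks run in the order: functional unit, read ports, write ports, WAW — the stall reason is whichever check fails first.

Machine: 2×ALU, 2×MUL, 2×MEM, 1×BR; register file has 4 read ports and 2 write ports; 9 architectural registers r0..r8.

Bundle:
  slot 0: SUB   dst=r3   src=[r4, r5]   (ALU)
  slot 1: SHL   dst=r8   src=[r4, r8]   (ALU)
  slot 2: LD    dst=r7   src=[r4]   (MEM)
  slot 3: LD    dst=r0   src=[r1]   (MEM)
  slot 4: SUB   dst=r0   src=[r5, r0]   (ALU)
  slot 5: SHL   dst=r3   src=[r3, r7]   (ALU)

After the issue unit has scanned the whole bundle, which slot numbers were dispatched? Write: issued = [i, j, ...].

[0] ALU needs rd=2 wr=1: ok; after: ALU=1 MUL=2 MEM=2 BR=1, R=2, W=1
[1] ALU needs rd=2 wr=1: ok; after: ALU=0 MUL=2 MEM=2 BR=1, R=0, W=0
[2] MEM needs rd=1 wr=1: RD_PORT; after: ALU=0 MUL=2 MEM=2 BR=1, R=0, W=0
[3] MEM needs rd=1 wr=1: RD_PORT; after: ALU=0 MUL=2 MEM=2 BR=1, R=0, W=0
[4] ALU needs rd=2 wr=1: FU; after: ALU=0 MUL=2 MEM=2 BR=1, R=0, W=0
[5] ALU needs rd=2 wr=1: FU; after: ALU=0 MUL=2 MEM=2 BR=1, R=0, W=0

issued = [0, 1]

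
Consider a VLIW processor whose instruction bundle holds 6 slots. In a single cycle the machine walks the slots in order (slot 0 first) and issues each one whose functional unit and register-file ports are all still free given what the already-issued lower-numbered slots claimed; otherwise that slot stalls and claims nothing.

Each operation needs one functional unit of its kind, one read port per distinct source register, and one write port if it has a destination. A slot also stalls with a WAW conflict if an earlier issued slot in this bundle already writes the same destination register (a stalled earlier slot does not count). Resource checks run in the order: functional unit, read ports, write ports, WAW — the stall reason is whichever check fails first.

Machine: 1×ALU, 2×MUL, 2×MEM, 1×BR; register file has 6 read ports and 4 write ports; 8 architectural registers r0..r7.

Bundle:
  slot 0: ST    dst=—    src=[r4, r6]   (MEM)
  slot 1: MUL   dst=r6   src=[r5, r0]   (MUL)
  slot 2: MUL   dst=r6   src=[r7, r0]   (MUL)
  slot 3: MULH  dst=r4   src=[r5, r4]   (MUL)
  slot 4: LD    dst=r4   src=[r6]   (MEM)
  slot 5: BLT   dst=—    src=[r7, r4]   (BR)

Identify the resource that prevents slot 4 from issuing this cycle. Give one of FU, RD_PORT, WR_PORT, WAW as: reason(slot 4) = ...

[0] MEM needs rd=2 wr=0: ok; after: ALU=1 MUL=2 MEM=1 BR=1, R=4, W=4
[1] MUL needs rd=2 wr=1: ok; after: ALU=1 MUL=1 MEM=1 BR=1, R=2, W=3
[2] MUL needs rd=2 wr=1: WAW; after: ALU=1 MUL=1 MEM=1 BR=1, R=2, W=3
[3] MUL needs rd=2 wr=1: ok; after: ALU=1 MUL=0 MEM=1 BR=1, R=0, W=2
[4] MEM needs rd=1 wr=1: RD_PORT; after: ALU=1 MUL=0 MEM=1 BR=1, R=0, W=2
[5] BR needs rd=2 wr=0: RD_PORT; after: ALU=1 MUL=0 MEM=1 BR=1, R=0, W=2

reason(slot 4) = RD_PORT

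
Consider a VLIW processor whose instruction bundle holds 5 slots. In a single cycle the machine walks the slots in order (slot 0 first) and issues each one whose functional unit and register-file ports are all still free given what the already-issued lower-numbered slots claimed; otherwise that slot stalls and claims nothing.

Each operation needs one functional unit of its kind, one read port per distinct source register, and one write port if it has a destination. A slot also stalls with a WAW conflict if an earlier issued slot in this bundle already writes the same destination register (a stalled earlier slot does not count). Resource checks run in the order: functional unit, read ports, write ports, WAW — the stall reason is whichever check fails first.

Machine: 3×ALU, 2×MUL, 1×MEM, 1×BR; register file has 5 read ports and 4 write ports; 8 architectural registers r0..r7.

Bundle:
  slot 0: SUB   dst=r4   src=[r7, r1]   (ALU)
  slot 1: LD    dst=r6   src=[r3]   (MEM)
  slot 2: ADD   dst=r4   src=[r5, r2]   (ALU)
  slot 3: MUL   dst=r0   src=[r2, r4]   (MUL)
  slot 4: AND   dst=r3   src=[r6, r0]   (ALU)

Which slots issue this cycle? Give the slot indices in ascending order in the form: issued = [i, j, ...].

issued = [0, 1, 3]

(0) want 1×ALU +2rd +1wr — yes → AL2|MU2|ME1|BR1|rd3|wr3
(1) want 1×MEM +1rd +1wr — yes → AL2|MU2|ME0|BR1|rd2|wr2
(2) want 1×ALU +2rd +1wr — WAW → AL2|MU2|ME0|BR1|rd2|wr2
(3) want 1×MUL +2rd +1wr — yes → AL2|MU1|ME0|BR1|rd0|wr1
(4) want 1×ALU +2rd +1wr — RD_PORT → AL2|MU1|ME0|BR1|rd0|wr1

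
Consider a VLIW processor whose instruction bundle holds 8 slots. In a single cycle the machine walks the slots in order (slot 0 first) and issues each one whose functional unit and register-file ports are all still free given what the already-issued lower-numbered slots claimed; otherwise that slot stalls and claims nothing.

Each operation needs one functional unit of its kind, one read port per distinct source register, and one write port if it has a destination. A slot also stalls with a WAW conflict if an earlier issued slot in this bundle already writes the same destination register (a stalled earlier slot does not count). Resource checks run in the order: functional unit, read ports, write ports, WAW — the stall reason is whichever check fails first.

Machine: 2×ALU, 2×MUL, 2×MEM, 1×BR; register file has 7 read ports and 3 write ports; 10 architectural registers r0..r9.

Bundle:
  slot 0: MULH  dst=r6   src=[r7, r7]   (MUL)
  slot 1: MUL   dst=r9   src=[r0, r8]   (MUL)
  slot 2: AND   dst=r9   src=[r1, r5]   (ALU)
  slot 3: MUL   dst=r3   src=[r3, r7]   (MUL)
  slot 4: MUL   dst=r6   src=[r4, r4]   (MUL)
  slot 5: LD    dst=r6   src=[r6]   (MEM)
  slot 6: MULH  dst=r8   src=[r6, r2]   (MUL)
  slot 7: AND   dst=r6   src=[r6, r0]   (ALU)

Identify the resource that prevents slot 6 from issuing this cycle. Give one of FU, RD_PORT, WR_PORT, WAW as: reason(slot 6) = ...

[0] MUL needs rd=1 wr=1: ok; after: ALU=2 MUL=1 MEM=2 BR=1, R=6, W=2
[1] MUL needs rd=2 wr=1: ok; after: ALU=2 MUL=0 MEM=2 BR=1, R=4, W=1
[2] ALU needs rd=2 wr=1: WAW; after: ALU=2 MUL=0 MEM=2 BR=1, R=4, W=1
[3] MUL needs rd=2 wr=1: FU; after: ALU=2 MUL=0 MEM=2 BR=1, R=4, W=1
[4] MUL needs rd=1 wr=1: FU; after: ALU=2 MUL=0 MEM=2 BR=1, R=4, W=1
[5] MEM needs rd=1 wr=1: WAW; after: ALU=2 MUL=0 MEM=2 BR=1, R=4, W=1
[6] MUL needs rd=2 wr=1: FU; after: ALU=2 MUL=0 MEM=2 BR=1, R=4, W=1
[7] ALU needs rd=2 wr=1: WAW; after: ALU=2 MUL=0 MEM=2 BR=1, R=4, W=1

reason(slot 6) = FU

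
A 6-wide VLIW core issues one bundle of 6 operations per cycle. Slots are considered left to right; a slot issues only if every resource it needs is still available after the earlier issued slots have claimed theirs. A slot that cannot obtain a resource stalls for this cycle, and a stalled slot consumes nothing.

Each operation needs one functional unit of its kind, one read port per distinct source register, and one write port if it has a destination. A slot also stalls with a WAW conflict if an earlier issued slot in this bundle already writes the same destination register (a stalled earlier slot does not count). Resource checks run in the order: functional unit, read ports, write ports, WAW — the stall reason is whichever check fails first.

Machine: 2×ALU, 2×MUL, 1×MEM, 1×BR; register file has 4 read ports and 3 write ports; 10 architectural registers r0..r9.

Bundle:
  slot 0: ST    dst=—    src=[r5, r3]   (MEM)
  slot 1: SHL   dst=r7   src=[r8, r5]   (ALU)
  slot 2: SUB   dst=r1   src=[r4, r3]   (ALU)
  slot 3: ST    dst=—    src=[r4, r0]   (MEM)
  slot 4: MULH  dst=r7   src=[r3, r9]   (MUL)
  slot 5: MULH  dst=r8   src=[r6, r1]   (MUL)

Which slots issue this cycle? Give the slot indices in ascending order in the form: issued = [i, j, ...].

issued = [0, 1]

  0. MEM ⇒ go  {2A/2Mu/0Ld/1B | 2r 3w}
  1. ALU→r7 ⇒ go  {1A/2Mu/0Ld/1B | 0r 2w}
  2. ALU→r1 ⇒ no(RD_PORT)  {1A/2Mu/0Ld/1B | 0r 2w}
  3. MEM ⇒ no(FU)  {1A/2Mu/0Ld/1B | 0r 2w}
  4. MUL→r7 ⇒ no(RD_PORT)  {1A/2Mu/0Ld/1B | 0r 2w}
  5. MUL→r8 ⇒ no(RD_PORT)  {1A/2Mu/0Ld/1B | 0r 2w}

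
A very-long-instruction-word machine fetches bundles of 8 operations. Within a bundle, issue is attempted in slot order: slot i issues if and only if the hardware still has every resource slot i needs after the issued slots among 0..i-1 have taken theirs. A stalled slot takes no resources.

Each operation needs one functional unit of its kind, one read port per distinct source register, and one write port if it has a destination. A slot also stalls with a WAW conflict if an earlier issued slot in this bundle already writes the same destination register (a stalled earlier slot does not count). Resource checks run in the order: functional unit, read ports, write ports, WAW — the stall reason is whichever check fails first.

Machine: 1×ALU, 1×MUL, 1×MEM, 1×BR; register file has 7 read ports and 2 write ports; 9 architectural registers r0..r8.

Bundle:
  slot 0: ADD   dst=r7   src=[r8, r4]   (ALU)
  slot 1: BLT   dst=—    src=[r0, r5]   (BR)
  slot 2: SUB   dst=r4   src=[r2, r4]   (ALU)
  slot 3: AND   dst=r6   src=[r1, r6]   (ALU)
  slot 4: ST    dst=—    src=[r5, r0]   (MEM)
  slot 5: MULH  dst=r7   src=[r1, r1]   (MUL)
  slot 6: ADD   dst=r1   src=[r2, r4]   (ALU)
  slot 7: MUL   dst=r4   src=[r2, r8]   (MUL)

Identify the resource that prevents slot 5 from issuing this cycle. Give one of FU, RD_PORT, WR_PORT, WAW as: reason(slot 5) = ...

reason(slot 5) = WAW

#0 ALU src=r8,r4 dispatched  <A:0 Mu:1 Ld:1 B:1 rd:5 wr:1>
#1 BR src=r0,r5 dispatched  <A:0 Mu:1 Ld:1 B:0 rd:3 wr:1>
#2 ALU src=r2,r4 held:FU  <A:0 Mu:1 Ld:1 B:0 rd:3 wr:1>
#3 ALU src=r1,r6 held:FU  <A:0 Mu:1 Ld:1 B:0 rd:3 wr:1>
#4 MEM src=r5,r0 dispatched  <A:0 Mu:1 Ld:0 B:0 rd:1 wr:1>
#5 MUL src=r1,r1 held:WAW  <A:0 Mu:1 Ld:0 B:0 rd:1 wr:1>
#6 ALU src=r2,r4 held:FU  <A:0 Mu:1 Ld:0 B:0 rd:1 wr:1>
#7 MUL src=r2,r8 held:RD_PORT  <A:0 Mu:1 Ld:0 B:0 rd:1 wr:1>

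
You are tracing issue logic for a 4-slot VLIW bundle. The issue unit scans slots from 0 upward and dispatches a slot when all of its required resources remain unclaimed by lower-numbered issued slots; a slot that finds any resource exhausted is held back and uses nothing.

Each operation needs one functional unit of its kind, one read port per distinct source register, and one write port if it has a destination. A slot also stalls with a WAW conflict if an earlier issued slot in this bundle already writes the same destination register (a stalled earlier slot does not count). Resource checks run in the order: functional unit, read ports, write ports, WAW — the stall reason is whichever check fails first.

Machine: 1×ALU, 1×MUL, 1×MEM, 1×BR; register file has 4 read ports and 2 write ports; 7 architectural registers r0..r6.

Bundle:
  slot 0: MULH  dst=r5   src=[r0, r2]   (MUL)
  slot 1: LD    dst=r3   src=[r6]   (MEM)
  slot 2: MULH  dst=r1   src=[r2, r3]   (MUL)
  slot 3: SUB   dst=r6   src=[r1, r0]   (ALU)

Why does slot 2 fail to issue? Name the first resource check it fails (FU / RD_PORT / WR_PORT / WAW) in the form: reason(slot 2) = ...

reason(slot 2) = FU

  0. MUL→r5 ⇒ go  {1A/0Mu/1Ld/1B | 2r 1w}
  1. MEM→r3 ⇒ go  {1A/0Mu/0Ld/1B | 1r 0w}
  2. MUL→r1 ⇒ no(FU)  {1A/0Mu/0Ld/1B | 1r 0w}
  3. ALU→r6 ⇒ no(RD_PORT)  {1A/0Mu/0Ld/1B | 1r 0w}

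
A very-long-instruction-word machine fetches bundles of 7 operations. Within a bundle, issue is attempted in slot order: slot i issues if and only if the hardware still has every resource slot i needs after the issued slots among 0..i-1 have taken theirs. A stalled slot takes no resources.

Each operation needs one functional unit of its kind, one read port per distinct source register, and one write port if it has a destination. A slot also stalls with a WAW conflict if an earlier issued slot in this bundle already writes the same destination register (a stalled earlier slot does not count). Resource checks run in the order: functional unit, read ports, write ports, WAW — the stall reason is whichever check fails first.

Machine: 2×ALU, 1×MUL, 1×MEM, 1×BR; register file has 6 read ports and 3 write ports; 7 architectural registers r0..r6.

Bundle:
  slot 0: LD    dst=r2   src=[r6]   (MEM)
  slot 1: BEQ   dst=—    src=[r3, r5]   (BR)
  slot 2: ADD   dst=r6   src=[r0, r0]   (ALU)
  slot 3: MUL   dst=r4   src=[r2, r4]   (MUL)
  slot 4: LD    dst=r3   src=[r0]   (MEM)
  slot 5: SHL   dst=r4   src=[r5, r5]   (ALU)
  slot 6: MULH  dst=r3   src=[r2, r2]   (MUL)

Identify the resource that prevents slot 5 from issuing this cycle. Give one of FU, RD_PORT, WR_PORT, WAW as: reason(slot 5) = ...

  0. MEM→r2 ⇒ go  {2A/1Mu/0Ld/1B | 5r 2w}
  1. BR ⇒ go  {2A/1Mu/0Ld/0B | 3r 2w}
  2. ALU→r6 ⇒ go  {1A/1Mu/0Ld/0B | 2r 1w}
  3. MUL→r4 ⇒ go  {1A/0Mu/0Ld/0B | 0r 0w}
  4. MEM→r3 ⇒ no(FU)  {1A/0Mu/0Ld/0B | 0r 0w}
  5. ALU→r4 ⇒ no(RD_PORT)  {1A/0Mu/0Ld/0B | 0r 0w}
  6. MUL→r3 ⇒ no(FU)  {1A/0Mu/0Ld/0B | 0r 0w}

reason(slot 5) = RD_PORT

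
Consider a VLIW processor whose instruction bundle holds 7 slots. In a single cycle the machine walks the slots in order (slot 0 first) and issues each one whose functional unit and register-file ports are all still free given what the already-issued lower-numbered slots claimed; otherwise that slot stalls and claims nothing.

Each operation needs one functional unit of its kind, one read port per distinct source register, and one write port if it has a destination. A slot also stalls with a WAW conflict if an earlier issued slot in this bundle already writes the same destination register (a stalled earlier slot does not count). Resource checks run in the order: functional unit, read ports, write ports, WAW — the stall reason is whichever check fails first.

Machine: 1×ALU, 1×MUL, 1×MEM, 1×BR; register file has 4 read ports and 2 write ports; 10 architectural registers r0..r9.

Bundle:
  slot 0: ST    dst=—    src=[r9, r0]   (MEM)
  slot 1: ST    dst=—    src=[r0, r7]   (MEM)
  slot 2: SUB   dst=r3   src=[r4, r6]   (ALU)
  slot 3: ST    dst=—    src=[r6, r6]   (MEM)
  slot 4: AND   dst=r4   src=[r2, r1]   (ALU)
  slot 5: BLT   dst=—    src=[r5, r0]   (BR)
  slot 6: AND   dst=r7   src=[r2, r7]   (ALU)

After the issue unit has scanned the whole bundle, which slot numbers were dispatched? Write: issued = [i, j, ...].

issued = [0, 2]

slot 0 (MEM): ISSUE — free A1,Mu1,Ld0,B1 rp2 wp2
slot 1 (MEM): stall FU — free A1,Mu1,Ld0,B1 rp2 wp2
slot 2 (ALU): ISSUE — free A0,Mu1,Ld0,B1 rp0 wp1
slot 3 (MEM): stall FU — free A0,Mu1,Ld0,B1 rp0 wp1
slot 4 (ALU): stall FU — free A0,Mu1,Ld0,B1 rp0 wp1
slot 5 (BR): stall RD_PORT — free A0,Mu1,Ld0,B1 rp0 wp1
slot 6 (ALU): stall FU — free A0,Mu1,Ld0,B1 rp0 wp1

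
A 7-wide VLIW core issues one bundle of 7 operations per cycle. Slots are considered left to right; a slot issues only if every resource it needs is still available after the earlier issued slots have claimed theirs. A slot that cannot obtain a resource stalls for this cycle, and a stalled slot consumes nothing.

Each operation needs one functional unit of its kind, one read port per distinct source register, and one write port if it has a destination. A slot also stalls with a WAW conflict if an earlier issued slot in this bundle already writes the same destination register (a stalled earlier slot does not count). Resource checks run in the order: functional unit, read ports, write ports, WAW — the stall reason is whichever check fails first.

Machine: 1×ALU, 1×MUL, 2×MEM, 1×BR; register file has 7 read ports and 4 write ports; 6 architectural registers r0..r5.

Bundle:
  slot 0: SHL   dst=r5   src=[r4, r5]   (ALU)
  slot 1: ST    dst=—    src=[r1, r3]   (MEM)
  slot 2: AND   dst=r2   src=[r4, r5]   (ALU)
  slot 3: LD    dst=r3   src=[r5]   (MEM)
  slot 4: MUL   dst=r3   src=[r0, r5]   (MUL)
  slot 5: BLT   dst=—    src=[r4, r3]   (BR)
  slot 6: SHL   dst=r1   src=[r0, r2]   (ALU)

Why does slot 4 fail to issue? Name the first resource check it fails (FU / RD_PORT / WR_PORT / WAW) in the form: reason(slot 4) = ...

#0 ALU src=r4,r5 dispatched  <A:0 Mu:1 Ld:2 B:1 rd:5 wr:3>
#1 MEM src=r1,r3 dispatched  <A:0 Mu:1 Ld:1 B:1 rd:3 wr:3>
#2 ALU src=r4,r5 held:FU  <A:0 Mu:1 Ld:1 B:1 rd:3 wr:3>
#3 MEM src=r5 dispatched  <A:0 Mu:1 Ld:0 B:1 rd:2 wr:2>
#4 MUL src=r0,r5 held:WAW  <A:0 Mu:1 Ld:0 B:1 rd:2 wr:2>
#5 BR src=r4,r3 dispatched  <A:0 Mu:1 Ld:0 B:0 rd:0 wr:2>
#6 ALU src=r0,r2 held:FU  <A:0 Mu:1 Ld:0 B:0 rd:0 wr:2>

reason(slot 4) = WAW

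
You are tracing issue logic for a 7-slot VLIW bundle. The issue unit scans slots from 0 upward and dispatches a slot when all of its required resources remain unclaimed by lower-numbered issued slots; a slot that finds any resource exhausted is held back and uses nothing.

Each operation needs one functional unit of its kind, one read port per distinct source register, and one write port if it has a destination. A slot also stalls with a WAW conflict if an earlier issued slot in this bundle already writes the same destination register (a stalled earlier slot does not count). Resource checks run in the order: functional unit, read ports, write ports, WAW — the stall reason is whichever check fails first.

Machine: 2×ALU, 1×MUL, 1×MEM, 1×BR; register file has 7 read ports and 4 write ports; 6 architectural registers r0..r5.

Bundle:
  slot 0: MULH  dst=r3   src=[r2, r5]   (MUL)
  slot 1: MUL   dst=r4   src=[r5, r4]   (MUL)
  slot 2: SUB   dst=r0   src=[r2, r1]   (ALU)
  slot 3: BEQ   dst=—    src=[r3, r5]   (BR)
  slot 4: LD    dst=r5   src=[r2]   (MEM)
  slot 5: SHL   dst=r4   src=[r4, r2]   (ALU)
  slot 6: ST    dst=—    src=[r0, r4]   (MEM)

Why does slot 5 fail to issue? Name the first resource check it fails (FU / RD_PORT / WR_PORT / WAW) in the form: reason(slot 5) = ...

[0] MUL needs rd=2 wr=1: ok; after: ALU=2 MUL=0 MEM=1 BR=1, R=5, W=3
[1] MUL needs rd=2 wr=1: FU; after: ALU=2 MUL=0 MEM=1 BR=1, R=5, W=3
[2] ALU needs rd=2 wr=1: ok; after: ALU=1 MUL=0 MEM=1 BR=1, R=3, W=2
[3] BR needs rd=2 wr=0: ok; after: ALU=1 MUL=0 MEM=1 BR=0, R=1, W=2
[4] MEM needs rd=1 wr=1: ok; after: ALU=1 MUL=0 MEM=0 BR=0, R=0, W=1
[5] ALU needs rd=2 wr=1: RD_PORT; after: ALU=1 MUL=0 MEM=0 BR=0, R=0, W=1
[6] MEM needs rd=2 wr=0: FU; after: ALU=1 MUL=0 MEM=0 BR=0, R=0, W=1

reason(slot 5) = RD_PORT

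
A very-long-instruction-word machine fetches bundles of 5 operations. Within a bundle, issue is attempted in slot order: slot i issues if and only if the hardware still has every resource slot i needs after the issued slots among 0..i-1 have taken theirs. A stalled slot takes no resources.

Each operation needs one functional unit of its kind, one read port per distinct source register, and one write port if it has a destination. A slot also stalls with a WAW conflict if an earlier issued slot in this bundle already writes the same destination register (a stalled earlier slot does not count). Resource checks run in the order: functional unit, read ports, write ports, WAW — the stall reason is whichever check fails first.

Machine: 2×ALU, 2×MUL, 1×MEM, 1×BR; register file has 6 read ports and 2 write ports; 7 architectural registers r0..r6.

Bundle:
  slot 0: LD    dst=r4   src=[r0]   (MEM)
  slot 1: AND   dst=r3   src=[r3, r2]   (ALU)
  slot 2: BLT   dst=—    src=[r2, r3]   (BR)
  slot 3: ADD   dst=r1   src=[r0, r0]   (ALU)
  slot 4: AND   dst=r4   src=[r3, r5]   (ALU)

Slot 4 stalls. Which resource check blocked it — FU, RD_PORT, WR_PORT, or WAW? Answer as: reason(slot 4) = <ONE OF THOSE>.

reason(slot 4) = RD_PORT

slot 0 (MEM): ISSUE — free A2,Mu2,Ld0,B1 rp5 wp1
slot 1 (ALU): ISSUE — free A1,Mu2,Ld0,B1 rp3 wp0
slot 2 (BR): ISSUE — free A1,Mu2,Ld0,B0 rp1 wp0
slot 3 (ALU): stall WR_PORT — free A1,Mu2,Ld0,B0 rp1 wp0
slot 4 (ALU): stall RD_PORT — free A1,Mu2,Ld0,B0 rp1 wp0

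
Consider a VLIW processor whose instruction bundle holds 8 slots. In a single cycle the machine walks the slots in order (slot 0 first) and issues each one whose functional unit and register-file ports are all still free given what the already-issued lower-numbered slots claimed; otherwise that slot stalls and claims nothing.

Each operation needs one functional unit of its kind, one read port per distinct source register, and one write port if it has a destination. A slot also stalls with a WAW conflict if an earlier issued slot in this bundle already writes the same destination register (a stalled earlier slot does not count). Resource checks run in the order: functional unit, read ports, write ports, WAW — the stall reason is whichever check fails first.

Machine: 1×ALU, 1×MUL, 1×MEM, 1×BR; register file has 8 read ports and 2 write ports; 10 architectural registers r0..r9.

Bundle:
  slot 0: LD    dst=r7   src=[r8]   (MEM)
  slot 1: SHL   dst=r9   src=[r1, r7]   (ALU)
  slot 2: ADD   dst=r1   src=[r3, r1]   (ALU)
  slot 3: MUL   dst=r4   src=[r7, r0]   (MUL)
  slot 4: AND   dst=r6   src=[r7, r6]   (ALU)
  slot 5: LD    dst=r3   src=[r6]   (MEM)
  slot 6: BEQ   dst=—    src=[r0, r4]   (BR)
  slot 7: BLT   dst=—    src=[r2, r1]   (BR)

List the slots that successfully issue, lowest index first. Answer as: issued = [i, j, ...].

[0] MEM needs rd=1 wr=1: ok; after: ALU=1 MUL=1 MEM=0 BR=1, R=7, W=1
[1] ALU needs rd=2 wr=1: ok; after: ALU=0 MUL=1 MEM=0 BR=1, R=5, W=0
[2] ALU needs rd=2 wr=1: FU; after: ALU=0 MUL=1 MEM=0 BR=1, R=5, W=0
[3] MUL needs rd=2 wr=1: WR_PORT; after: ALU=0 MUL=1 MEM=0 BR=1, R=5, W=0
[4] ALU needs rd=2 wr=1: FU; after: ALU=0 MUL=1 MEM=0 BR=1, R=5, W=0
[5] MEM needs rd=1 wr=1: FU; after: ALU=0 MUL=1 MEM=0 BR=1, R=5, W=0
[6] BR needs rd=2 wr=0: ok; after: ALU=0 MUL=1 MEM=0 BR=0, R=3, W=0
[7] BR needs rd=2 wr=0: FU; after: ALU=0 MUL=1 MEM=0 BR=0, R=3, W=0

issued = [0, 1, 6]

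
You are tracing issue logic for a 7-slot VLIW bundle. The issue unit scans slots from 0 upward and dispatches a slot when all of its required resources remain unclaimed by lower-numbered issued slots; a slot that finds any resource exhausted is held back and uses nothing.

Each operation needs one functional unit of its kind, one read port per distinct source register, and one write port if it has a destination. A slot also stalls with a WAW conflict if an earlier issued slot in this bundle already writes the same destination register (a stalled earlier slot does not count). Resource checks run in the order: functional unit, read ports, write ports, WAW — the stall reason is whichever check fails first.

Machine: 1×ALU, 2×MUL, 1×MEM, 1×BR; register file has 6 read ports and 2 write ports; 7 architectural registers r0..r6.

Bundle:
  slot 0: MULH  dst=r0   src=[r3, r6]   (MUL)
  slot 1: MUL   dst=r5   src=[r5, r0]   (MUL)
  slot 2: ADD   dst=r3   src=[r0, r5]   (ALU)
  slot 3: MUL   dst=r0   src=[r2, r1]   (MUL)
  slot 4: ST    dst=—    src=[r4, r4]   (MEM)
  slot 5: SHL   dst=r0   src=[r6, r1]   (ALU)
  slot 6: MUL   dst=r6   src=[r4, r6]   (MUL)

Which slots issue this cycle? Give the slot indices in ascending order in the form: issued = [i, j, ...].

issued = [0, 1, 4]

  0. MUL→r0 ⇒ go  {1A/1Mu/1Ld/1B | 4r 1w}
  1. MUL→r5 ⇒ go  {1A/0Mu/1Ld/1B | 2r 0w}
  2. ALU→r3 ⇒ no(WR_PORT)  {1A/0Mu/1Ld/1B | 2r 0w}
  3. MUL→r0 ⇒ no(FU)  {1A/0Mu/1Ld/1B | 2r 0w}
  4. MEM ⇒ go  {1A/0Mu/0Ld/1B | 1r 0w}
  5. ALU→r0 ⇒ no(RD_PORT)  {1A/0Mu/0Ld/1B | 1r 0w}
  6. MUL→r6 ⇒ no(FU)  {1A/0Mu/0Ld/1B | 1r 0w}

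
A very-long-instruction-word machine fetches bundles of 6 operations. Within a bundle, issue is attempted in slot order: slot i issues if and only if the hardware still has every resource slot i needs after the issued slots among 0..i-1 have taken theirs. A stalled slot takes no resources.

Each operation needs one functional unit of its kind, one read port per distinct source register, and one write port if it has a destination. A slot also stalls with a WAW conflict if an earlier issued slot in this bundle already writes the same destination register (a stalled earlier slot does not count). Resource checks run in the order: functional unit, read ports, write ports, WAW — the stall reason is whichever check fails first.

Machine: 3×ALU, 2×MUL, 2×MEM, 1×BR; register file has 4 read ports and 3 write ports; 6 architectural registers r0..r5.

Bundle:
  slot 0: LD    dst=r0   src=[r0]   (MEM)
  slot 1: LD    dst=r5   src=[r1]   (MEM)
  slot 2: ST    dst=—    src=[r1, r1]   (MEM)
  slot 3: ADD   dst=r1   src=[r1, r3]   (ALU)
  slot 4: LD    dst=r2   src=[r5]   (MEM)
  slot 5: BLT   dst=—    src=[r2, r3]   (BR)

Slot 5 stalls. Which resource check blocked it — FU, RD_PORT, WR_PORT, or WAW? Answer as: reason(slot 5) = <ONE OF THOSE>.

reason(slot 5) = RD_PORT

slot 0 (MEM): ISSUE — free A3,Mu2,Ld1,B1 rp3 wp2
slot 1 (MEM): ISSUE — free A3,Mu2,Ld0,B1 rp2 wp1
slot 2 (MEM): stall FU — free A3,Mu2,Ld0,B1 rp2 wp1
slot 3 (ALU): ISSUE — free A2,Mu2,Ld0,B1 rp0 wp0
slot 4 (MEM): stall FU — free A2,Mu2,Ld0,B1 rp0 wp0
slot 5 (BR): stall RD_PORT — free A2,Mu2,Ld0,B1 rp0 wp0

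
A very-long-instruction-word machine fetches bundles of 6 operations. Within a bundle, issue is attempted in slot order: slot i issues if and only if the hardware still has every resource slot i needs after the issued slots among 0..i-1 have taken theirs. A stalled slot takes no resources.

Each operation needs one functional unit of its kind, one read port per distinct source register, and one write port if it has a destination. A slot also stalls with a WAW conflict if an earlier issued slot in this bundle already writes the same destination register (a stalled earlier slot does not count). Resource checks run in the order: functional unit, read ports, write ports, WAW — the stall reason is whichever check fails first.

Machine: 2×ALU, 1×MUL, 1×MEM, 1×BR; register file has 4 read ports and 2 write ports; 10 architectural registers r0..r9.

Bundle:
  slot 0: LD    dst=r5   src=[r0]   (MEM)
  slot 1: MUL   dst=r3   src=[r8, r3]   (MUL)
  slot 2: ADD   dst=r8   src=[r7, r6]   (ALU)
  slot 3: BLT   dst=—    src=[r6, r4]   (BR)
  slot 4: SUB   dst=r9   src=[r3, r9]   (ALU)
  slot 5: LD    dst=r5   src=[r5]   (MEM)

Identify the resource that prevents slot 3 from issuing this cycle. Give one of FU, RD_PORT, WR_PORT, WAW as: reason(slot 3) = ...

reason(slot 3) = RD_PORT

#0 MEM src=r0 dispatched  <A:2 Mu:1 Ld:0 B:1 rd:3 wr:1>
#1 MUL src=r8,r3 dispatched  <A:2 Mu:0 Ld:0 B:1 rd:1 wr:0>
#2 ALU src=r7,r6 held:RD_PORT  <A:2 Mu:0 Ld:0 B:1 rd:1 wr:0>
#3 BR src=r6,r4 held:RD_PORT  <A:2 Mu:0 Ld:0 B:1 rd:1 wr:0>
#4 ALU src=r3,r9 held:RD_PORT  <A:2 Mu:0 Ld:0 B:1 rd:1 wr:0>
#5 MEM src=r5 held:FU  <A:2 Mu:0 Ld:0 B:1 rd:1 wr:0>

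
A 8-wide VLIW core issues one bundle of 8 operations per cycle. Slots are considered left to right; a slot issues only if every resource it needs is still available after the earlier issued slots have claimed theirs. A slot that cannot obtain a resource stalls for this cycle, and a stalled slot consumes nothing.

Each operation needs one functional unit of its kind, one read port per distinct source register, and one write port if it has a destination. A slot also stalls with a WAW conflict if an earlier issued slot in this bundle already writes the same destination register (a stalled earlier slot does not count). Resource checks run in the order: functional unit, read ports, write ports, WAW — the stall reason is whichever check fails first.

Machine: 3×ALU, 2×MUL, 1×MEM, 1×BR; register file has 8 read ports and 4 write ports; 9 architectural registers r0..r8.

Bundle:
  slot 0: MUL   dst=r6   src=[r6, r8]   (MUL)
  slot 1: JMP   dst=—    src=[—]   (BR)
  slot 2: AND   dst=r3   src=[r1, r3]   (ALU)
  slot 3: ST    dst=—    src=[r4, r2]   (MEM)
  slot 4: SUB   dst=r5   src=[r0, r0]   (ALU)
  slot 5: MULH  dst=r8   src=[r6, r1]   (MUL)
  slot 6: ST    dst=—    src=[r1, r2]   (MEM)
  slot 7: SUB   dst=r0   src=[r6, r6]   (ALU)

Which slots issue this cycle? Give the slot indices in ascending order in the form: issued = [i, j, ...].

issued = [0, 1, 2, 3, 4, 7]

  0. MUL→r6 ⇒ go  {3A/1Mu/1Ld/1B | 6r 3w}
  1. BR ⇒ go  {3A/1Mu/1Ld/0B | 6r 3w}
  2. ALU→r3 ⇒ go  {2A/1Mu/1Ld/0B | 4r 2w}
  3. MEM ⇒ go  {2A/1Mu/0Ld/0B | 2r 2w}
  4. ALU→r5 ⇒ go  {1A/1Mu/0Ld/0B | 1r 1w}
  5. MUL→r8 ⇒ no(RD_PORT)  {1A/1Mu/0Ld/0B | 1r 1w}
  6. MEM ⇒ no(FU)  {1A/1Mu/0Ld/0B | 1r 1w}
  7. ALU→r0 ⇒ go  {0A/1Mu/0Ld/0B | 0r 0w}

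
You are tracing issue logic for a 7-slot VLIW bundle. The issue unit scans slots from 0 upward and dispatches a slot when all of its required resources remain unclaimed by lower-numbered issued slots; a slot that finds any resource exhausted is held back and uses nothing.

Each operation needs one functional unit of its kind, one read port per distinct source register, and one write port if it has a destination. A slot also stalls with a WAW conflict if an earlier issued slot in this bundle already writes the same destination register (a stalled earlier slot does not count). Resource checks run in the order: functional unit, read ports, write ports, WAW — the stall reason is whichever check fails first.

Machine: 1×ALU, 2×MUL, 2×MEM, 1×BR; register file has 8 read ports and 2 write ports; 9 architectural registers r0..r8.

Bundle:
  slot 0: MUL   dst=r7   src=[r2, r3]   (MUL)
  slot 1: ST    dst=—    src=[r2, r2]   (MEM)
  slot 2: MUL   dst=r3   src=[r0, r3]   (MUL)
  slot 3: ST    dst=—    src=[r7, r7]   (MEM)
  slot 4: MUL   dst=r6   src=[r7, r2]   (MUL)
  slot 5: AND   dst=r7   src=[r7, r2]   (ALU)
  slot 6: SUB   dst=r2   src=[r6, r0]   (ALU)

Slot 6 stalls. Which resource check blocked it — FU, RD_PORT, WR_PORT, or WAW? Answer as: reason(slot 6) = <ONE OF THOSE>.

reason(slot 6) = WR_PORT

(0) want 1×MUL +2rd +1wr — yes → AL1|MU1|ME2|BR1|rd6|wr1
(1) want 1×MEM +1rd +0wr — yes → AL1|MU1|ME1|BR1|rd5|wr1
(2) want 1×MUL +2rd +1wr — yes → AL1|MU0|ME1|BR1|rd3|wr0
(3) want 1×MEM +1rd +0wr — yes → AL1|MU0|ME0|BR1|rd2|wr0
(4) want 1×MUL +2rd +1wr — FU → AL1|MU0|ME0|BR1|rd2|wr0
(5) want 1×ALU +2rd +1wr — WR_PORT → AL1|MU0|ME0|BR1|rd2|wr0
(6) want 1×ALU +2rd +1wr — WR_PORT → AL1|MU0|ME0|BR1|rd2|wr0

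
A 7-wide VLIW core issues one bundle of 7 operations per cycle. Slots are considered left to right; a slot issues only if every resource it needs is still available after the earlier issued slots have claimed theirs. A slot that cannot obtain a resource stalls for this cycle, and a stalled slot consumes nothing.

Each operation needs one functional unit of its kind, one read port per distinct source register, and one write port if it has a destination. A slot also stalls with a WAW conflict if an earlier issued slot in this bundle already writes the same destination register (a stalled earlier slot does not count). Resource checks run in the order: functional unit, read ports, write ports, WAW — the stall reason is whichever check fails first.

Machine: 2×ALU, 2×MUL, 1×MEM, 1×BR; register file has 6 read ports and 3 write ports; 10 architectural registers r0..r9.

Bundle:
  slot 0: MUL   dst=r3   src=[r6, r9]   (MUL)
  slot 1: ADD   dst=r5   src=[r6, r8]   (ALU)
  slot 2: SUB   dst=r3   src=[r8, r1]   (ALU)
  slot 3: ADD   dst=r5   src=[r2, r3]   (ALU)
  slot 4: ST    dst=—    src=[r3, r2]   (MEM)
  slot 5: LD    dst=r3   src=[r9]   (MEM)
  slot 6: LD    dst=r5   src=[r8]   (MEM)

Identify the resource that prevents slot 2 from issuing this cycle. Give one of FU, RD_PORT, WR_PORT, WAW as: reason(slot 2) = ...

reason(slot 2) = WAW

#0 MUL src=r6,r9 dispatched  <A:2 Mu:1 Ld:1 B:1 rd:4 wr:2>
#1 ALU src=r6,r8 dispatched  <A:1 Mu:1 Ld:1 B:1 rd:2 wr:1>
#2 ALU src=r8,r1 held:WAW  <A:1 Mu:1 Ld:1 B:1 rd:2 wr:1>
#3 ALU src=r2,r3 held:WAW  <A:1 Mu:1 Ld:1 B:1 rd:2 wr:1>
#4 MEM src=r3,r2 dispatched  <A:1 Mu:1 Ld:0 B:1 rd:0 wr:1>
#5 MEM src=r9 held:FU  <A:1 Mu:1 Ld:0 B:1 rd:0 wr:1>
#6 MEM src=r8 held:FU  <A:1 Mu:1 Ld:0 B:1 rd:0 wr:1>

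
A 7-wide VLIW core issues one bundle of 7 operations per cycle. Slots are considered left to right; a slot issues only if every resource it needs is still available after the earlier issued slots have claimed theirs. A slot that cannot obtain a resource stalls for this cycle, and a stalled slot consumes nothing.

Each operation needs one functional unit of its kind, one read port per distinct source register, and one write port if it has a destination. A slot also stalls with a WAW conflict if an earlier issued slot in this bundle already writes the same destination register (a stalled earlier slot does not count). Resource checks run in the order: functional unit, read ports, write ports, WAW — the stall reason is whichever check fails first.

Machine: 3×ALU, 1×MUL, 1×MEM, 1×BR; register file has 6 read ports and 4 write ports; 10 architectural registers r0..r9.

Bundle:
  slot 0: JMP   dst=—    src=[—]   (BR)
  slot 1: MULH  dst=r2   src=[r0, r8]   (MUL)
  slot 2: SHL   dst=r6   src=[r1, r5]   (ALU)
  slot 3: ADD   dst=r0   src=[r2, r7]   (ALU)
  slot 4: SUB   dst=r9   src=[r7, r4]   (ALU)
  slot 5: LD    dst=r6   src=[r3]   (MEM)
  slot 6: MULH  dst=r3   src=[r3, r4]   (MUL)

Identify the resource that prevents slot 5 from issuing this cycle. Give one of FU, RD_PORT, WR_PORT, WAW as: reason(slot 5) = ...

  0. BR ⇒ go  {3A/1Mu/1Ld/0B | 6r 4w}
  1. MUL→r2 ⇒ go  {3A/0Mu/1Ld/0B | 4r 3w}
  2. ALU→r6 ⇒ go  {2A/0Mu/1Ld/0B | 2r 2w}
  3. ALU→r0 ⇒ go  {1A/0Mu/1Ld/0B | 0r 1w}
  4. ALU→r9 ⇒ no(RD_PORT)  {1A/0Mu/1Ld/0B | 0r 1w}
  5. MEM→r6 ⇒ no(RD_PORT)  {1A/0Mu/1Ld/0B | 0r 1w}
  6. MUL→r3 ⇒ no(FU)  {1A/0Mu/1Ld/0B | 0r 1w}

reason(slot 5) = RD_PORT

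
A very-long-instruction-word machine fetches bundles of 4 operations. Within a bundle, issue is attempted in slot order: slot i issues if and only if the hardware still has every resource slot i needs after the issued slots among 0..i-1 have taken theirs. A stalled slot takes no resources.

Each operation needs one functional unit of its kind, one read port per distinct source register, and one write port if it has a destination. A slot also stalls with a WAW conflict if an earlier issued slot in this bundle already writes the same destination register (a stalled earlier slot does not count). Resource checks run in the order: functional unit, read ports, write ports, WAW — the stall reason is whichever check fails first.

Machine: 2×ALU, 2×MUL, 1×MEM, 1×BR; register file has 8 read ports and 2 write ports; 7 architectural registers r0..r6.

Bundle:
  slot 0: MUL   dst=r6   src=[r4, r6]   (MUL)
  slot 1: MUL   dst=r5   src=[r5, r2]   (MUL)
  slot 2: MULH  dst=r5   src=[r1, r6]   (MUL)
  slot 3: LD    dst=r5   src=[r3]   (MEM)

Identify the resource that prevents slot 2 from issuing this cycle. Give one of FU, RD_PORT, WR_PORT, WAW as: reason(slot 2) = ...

(0) want 1×MUL +2rd +1wr — yes → AL2|MU1|ME1|BR1|rd6|wr1
(1) want 1×MUL +2rd +1wr — yes → AL2|MU0|ME1|BR1|rd4|wr0
(2) want 1×MUL +2rd +1wr — FU → AL2|MU0|ME1|BR1|rd4|wr0
(3) want 1×MEM +1rd +1wr — WR_PORT → AL2|MU0|ME1|BR1|rd4|wr0

reason(slot 2) = FU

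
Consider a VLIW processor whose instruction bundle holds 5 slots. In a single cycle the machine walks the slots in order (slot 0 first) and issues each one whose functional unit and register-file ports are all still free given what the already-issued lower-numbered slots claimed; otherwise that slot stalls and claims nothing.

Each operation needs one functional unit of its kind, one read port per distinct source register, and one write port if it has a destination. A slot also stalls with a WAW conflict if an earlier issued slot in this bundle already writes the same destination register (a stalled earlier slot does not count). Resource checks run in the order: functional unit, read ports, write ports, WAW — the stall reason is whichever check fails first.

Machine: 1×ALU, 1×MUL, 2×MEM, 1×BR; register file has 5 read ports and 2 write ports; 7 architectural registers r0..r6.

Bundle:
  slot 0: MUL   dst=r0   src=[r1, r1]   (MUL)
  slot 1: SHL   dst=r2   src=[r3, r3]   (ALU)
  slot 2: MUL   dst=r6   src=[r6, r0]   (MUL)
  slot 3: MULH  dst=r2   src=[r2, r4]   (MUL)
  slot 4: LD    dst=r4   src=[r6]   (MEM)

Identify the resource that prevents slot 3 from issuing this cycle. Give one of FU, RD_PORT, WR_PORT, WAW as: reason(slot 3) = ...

slot 0 (MUL): ISSUE — free A1,Mu0,Ld2,B1 rp4 wp1
slot 1 (ALU): ISSUE — free A0,Mu0,Ld2,B1 rp3 wp0
slot 2 (MUL): stall FU — free A0,Mu0,Ld2,B1 rp3 wp0
slot 3 (MUL): stall FU — free A0,Mu0,Ld2,B1 rp3 wp0
slot 4 (MEM): stall WR_PORT — free A0,Mu0,Ld2,B1 rp3 wp0

reason(slot 3) = FU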